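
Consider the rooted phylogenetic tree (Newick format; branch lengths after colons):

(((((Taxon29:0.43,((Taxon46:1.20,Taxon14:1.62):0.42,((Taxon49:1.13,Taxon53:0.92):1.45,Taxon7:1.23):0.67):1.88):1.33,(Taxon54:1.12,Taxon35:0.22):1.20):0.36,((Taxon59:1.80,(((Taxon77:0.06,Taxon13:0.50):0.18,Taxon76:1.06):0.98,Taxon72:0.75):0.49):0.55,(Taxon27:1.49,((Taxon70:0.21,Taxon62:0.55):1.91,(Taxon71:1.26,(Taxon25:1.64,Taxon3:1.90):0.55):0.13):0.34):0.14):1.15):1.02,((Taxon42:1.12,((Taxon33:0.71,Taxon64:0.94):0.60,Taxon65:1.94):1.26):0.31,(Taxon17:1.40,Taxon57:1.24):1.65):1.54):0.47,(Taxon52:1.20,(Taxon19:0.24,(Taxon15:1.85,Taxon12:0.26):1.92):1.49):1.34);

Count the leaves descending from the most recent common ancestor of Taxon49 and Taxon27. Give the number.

19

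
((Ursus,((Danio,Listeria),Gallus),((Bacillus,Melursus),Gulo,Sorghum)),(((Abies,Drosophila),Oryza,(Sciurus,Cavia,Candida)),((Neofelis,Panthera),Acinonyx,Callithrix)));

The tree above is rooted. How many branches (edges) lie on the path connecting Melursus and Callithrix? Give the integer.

The MRCA of Melursus and Callithrix is the root of the tree.
From Melursus up to that node: 4 branches. From Callithrix up to the same node: 3 branches. Total: 4 + 3 = 7.

7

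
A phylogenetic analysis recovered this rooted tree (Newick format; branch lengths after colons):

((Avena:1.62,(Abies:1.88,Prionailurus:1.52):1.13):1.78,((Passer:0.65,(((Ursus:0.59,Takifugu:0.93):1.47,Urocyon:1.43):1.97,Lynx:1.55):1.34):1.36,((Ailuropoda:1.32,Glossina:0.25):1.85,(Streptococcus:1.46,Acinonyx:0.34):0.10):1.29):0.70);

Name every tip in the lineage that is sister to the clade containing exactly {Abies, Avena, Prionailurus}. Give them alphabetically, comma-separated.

Acinonyx, Ailuropoda, Glossina, Lynx, Passer, Streptococcus, Takifugu, Urocyon, Ursus

The clade containing exactly {Abies, Avena, Prionailurus} attaches directly to the root of the tree.
The other lineage descending from that same node — the sister group — is ((Passer,(((Ursus,Takifugu),Urocyon),Lynx)),((Ailuropoda,Glossina),(Streptococcus,Acinonyx))); its 9 tips in alphabetical order are the answer.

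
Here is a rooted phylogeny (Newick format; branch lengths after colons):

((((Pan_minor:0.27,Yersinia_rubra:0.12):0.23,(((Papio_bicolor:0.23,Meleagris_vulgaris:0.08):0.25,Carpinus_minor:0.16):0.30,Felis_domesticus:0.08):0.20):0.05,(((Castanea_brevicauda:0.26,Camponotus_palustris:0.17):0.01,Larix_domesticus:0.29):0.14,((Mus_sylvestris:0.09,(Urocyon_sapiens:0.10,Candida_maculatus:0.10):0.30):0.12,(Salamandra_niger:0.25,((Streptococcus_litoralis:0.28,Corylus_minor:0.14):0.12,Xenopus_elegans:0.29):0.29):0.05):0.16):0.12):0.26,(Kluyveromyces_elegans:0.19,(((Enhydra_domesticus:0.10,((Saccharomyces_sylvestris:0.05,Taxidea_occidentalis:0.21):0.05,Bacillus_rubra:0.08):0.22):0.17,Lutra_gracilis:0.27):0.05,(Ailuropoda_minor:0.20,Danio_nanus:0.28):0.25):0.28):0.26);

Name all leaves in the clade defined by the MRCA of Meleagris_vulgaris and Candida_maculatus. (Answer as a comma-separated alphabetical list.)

Camponotus_palustris, Candida_maculatus, Carpinus_minor, Castanea_brevicauda, Corylus_minor, Felis_domesticus, Larix_domesticus, Meleagris_vulgaris, Mus_sylvestris, Pan_minor, Papio_bicolor, Salamandra_niger, Streptococcus_litoralis, Urocyon_sapiens, Xenopus_elegans, Yersinia_rubra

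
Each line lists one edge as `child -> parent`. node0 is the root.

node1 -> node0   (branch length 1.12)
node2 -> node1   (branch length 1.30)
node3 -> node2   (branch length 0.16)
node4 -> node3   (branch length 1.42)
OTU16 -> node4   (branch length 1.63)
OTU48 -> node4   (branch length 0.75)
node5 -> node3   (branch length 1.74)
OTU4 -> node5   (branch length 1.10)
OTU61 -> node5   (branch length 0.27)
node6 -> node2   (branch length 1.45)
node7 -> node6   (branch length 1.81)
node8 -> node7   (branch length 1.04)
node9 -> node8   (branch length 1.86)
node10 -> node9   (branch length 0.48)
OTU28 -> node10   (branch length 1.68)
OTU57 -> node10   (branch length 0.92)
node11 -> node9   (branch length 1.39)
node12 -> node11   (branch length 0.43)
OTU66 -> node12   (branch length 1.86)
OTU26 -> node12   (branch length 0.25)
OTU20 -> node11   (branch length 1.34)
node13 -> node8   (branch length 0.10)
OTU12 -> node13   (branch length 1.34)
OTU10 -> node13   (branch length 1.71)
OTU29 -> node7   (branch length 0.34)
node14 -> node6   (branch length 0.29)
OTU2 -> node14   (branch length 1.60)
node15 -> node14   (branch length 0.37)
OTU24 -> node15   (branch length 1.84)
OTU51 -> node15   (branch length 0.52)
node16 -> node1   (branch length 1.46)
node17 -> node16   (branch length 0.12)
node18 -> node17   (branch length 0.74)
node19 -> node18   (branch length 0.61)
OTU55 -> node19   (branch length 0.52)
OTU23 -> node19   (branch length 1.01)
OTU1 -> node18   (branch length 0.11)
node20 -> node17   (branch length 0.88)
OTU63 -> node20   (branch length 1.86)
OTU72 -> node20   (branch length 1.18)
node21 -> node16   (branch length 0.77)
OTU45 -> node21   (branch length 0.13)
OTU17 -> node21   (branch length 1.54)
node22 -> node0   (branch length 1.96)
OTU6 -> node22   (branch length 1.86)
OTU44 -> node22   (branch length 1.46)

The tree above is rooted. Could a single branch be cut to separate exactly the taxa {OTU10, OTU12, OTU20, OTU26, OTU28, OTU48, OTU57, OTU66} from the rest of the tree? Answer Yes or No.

The MRCA of the listed taxa subtends (((OTU16,OTU48),(OTU4,OTU61)),(((((OTU28,OTU57),((OTU66,OTU26),OTU20)),(OTU12,OTU10)),OTU29),(OTU2,(OTU24,OTU51)))).
That clade also contains OTU16, OTU2, OTU24, OTU29, OTU4, OTU51, OTU61, which are not in the proposed group, so the group is not monophyletic.

No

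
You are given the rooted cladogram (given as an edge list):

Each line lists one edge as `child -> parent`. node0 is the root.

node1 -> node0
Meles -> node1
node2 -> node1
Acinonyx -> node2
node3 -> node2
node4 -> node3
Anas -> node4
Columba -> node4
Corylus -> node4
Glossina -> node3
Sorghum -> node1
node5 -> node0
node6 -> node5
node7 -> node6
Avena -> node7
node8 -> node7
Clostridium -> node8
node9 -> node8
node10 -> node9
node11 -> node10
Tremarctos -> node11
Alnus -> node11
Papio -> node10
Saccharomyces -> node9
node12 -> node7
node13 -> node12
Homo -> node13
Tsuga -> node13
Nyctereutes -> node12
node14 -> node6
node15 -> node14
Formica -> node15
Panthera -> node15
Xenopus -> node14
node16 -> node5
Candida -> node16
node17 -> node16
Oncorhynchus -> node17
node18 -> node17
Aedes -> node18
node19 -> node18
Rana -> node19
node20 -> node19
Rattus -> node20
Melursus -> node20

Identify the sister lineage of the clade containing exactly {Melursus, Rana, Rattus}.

Aedes

The clade containing exactly {Melursus, Rana, Rattus} attaches to the tree at the node subtending (Aedes,(Rana,(Rattus,Melursus))).
The other lineage descending from that same node — the sister group — is the single tip Aedes.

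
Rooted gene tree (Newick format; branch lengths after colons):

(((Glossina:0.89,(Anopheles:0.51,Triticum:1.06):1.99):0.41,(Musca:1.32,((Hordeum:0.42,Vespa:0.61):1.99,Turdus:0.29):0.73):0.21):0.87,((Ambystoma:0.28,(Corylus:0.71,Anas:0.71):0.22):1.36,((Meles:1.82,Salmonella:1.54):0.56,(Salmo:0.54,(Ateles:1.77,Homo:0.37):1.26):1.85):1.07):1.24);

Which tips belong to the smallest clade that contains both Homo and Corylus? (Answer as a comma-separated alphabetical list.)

Ambystoma, Anas, Ateles, Corylus, Homo, Meles, Salmo, Salmonella

Tracing Homo: it sits inside (Ateles,Homo).
Tracing Corylus: it sits inside (Corylus,Anas).
The smallest clade enclosing both is ((Ambystoma,(Corylus,Anas)),((Meles,Salmonella),(Salmo,(Ateles,Homo)))); the answer is its 8 terminal taxa in alphabetical order.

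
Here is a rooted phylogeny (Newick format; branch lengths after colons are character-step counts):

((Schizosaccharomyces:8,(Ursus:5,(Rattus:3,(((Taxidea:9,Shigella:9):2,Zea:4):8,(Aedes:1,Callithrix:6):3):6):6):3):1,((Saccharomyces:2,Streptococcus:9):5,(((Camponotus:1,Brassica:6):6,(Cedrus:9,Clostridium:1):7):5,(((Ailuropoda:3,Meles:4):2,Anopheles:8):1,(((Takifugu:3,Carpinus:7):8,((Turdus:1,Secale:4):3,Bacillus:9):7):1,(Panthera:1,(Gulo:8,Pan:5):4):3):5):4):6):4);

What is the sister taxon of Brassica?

Brassica attaches to the tree at the node subtending (Camponotus,Brassica).
The other lineage descending from that same node — the sister group — is the single tip Camponotus.

Camponotus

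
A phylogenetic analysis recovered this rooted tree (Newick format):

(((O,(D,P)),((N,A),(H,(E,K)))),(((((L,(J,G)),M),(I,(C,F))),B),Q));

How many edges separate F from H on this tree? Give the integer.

10

The MRCA of F and H is the root of the tree.
From F up to that node: 6 branches. From H up to the same node: 4 branches. Total: 6 + 4 = 10.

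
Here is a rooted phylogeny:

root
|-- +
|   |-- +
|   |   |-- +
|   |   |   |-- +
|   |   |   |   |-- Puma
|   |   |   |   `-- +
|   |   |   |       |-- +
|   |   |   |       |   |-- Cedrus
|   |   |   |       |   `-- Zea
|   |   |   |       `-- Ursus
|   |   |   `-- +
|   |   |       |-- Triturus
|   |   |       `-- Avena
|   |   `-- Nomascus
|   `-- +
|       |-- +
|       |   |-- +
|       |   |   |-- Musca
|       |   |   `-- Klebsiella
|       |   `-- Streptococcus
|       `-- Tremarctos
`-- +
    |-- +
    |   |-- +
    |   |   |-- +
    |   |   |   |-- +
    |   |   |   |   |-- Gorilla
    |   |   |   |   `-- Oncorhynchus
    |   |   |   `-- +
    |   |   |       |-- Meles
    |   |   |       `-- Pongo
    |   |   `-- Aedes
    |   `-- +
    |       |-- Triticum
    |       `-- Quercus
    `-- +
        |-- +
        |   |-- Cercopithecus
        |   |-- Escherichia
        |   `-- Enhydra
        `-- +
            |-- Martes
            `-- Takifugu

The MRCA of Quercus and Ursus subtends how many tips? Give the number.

23

The MRCA of Quercus and Ursus is the root, so the clade is the entire tree.
That clade contains 23 terminal taxa: Aedes, Avena, Cedrus, Cercopithecus, Enhydra, Escherichia, Gorilla, Klebsiella, Martes, Meles, Musca, Nomascus, Oncorhynchus, Pongo, Puma, Quercus, Streptococcus, Takifugu, Tremarctos, Triticum, Triturus, Ursus, Zea.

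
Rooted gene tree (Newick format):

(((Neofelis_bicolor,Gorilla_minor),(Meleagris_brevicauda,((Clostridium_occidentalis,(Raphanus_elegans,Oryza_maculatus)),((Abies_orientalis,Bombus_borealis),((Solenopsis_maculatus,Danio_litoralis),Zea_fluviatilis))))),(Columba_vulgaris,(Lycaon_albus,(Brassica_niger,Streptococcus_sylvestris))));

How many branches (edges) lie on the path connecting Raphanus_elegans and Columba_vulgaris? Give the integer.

8

The MRCA of Raphanus_elegans and Columba_vulgaris is the root of the tree.
From Raphanus_elegans up to that node: 6 branches. From Columba_vulgaris up to the same node: 2 branches. Total: 6 + 2 = 8.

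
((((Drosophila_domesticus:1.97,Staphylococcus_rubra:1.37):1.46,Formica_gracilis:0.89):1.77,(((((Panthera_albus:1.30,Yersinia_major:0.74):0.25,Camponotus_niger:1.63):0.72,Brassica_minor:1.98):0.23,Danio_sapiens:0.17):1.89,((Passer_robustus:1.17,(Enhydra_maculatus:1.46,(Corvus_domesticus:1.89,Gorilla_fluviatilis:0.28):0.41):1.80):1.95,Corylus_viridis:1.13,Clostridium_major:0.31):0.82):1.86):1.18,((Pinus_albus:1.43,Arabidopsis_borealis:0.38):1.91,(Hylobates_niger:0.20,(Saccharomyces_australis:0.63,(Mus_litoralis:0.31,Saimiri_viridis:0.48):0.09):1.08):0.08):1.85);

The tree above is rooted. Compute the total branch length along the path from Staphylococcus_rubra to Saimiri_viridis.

9.36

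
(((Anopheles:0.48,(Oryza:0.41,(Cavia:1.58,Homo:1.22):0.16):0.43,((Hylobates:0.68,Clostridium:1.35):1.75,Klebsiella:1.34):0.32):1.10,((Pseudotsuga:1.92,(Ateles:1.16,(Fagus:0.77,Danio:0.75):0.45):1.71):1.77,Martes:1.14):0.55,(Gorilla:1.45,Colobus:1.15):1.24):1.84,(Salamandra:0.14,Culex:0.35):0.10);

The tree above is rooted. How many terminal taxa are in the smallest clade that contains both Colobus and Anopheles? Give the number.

The MRCA of Colobus and Anopheles is the node subtending ((Anopheles,(Oryza,(Cavia,Homo)),((Hylobates,Clostridium),Klebsiella)),((Pseudotsuga,(Ateles,(Fagus,Danio))),Martes),(Gorilla,Colobus)).
That clade contains 14 terminal taxa: Anopheles, Ateles, Cavia, Clostridium, Colobus, Danio, Fagus, Gorilla, Homo, Hylobates, Klebsiella, Martes, Oryza, Pseudotsuga.

14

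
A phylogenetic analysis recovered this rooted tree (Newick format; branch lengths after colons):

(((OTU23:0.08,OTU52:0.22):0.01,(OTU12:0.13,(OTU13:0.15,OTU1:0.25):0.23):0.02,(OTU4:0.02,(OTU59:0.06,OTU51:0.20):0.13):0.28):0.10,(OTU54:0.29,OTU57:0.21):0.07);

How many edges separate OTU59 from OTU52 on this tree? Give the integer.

5

The MRCA of OTU59 and OTU52 is the node subtending ((OTU23,OTU52),(OTU12,(OTU13,OTU1)),(OTU4,(OTU59,OTU51))).
From OTU59 up to that node: 3 branches. From OTU52 up to the same node: 2 branches. Total: 3 + 2 = 5.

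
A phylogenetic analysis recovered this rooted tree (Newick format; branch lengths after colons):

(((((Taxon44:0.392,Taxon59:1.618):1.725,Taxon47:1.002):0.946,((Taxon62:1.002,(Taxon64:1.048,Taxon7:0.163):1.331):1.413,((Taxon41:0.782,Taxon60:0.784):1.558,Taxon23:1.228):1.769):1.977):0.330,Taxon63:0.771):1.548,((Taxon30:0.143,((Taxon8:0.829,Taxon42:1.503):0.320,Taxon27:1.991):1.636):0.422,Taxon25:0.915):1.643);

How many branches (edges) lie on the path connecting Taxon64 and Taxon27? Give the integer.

The MRCA of Taxon64 and Taxon27 is the root of the tree.
From Taxon64 up to that node: 6 branches. From Taxon27 up to the same node: 4 branches. Total: 6 + 4 = 10.

10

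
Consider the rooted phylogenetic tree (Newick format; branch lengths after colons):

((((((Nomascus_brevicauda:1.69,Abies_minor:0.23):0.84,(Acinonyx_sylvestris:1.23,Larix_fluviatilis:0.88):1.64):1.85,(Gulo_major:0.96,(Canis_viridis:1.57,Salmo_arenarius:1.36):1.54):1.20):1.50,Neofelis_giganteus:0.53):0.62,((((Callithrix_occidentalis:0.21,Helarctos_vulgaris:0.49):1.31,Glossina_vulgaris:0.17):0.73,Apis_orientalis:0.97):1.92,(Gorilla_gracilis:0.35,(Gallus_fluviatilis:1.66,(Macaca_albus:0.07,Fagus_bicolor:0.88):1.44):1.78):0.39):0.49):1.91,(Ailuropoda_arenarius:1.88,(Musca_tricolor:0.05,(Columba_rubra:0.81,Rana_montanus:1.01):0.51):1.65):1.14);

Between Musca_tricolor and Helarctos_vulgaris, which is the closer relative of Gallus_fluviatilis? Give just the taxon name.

Helarctos_vulgaris

The MRCA of Gallus_fluviatilis and Helarctos_vulgaris subtends ((((Callithrix_occidentalis,Helarctos_vulgaris),Glossina_vulgaris),Apis_orientalis),(Gorilla_gracilis,(Gallus_fluviatilis,(Macaca_albus,Fagus_bicolor)))) (8 taxa).
The MRCA of Gallus_fluviatilis and Musca_tricolor is the root, subtending the entire tree (20 taxa).
The first is nested inside the second, so Gallus_fluviatilis shares a more recent common ancestor with Helarctos_vulgaris.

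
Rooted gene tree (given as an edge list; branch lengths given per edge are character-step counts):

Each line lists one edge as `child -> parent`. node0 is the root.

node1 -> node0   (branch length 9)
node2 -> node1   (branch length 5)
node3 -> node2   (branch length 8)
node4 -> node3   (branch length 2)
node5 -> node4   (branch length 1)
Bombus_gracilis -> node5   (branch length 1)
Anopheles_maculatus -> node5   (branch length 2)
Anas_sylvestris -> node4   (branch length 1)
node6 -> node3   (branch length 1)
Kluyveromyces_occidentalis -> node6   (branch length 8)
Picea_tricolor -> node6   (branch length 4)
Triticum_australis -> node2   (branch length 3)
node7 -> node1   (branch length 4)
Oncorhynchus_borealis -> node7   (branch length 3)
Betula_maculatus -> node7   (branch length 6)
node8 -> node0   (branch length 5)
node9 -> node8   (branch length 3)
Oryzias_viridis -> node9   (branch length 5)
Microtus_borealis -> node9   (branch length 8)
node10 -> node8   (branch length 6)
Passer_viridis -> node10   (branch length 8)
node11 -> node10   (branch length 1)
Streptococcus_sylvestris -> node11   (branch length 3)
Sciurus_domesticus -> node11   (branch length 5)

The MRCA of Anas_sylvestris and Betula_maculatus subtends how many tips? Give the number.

The MRCA of Anas_sylvestris and Betula_maculatus is the node subtending (((((Bombus_gracilis,Anopheles_maculatus),Anas_sylvestris),(Kluyveromyces_occidentalis,Picea_tricolor)),Triticum_australis),(Oncorhynchus_borealis,Betula_maculatus)).
That clade contains 8 terminal taxa: Anas_sylvestris, Anopheles_maculatus, Betula_maculatus, Bombus_gracilis, Kluyveromyces_occidentalis, Oncorhynchus_borealis, Picea_tricolor, Triticum_australis.

8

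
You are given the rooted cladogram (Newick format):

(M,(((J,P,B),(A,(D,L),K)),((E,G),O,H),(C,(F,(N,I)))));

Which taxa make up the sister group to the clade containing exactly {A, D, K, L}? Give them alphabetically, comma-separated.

The clade containing exactly {A, D, K, L} attaches to the tree at the node subtending ((J,P,B),(A,(D,L),K)).
The other lineage descending from that same node — the sister group — is (J,P,B); its 3 tips in alphabetical order are the answer.

B, J, P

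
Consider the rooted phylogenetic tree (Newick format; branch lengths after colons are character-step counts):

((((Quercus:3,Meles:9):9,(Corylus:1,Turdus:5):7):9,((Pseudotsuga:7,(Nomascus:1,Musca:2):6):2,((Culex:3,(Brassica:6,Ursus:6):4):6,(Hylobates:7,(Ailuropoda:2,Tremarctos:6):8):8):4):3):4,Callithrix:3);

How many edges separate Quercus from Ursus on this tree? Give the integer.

8

The MRCA of Quercus and Ursus is the node subtending (((Quercus,Meles),(Corylus,Turdus)),((Pseudotsuga,(Nomascus,Musca)),((Culex,(Brassica,Ursus)),(Hylobates,(Ailuropoda,Tremarctos))))).
From Quercus up to that node: 3 branches. From Ursus up to the same node: 5 branches. Total: 3 + 5 = 8.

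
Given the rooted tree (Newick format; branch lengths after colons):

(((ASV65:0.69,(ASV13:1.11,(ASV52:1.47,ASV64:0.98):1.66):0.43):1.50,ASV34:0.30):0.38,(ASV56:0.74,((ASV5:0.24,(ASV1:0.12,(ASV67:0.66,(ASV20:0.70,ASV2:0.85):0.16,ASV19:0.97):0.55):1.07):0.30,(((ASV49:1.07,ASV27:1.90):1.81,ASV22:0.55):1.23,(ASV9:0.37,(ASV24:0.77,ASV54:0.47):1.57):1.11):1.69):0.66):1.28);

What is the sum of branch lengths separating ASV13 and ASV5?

5.90

The path runs ASV13 → … → MRCA → … → ASV5; the MRCA is the root of the tree.
Branch lengths along that path: 1.11 + 0.43 + 1.50 + 0.38 + 1.28 + 0.66 + 0.30 + 0.24 = 5.90.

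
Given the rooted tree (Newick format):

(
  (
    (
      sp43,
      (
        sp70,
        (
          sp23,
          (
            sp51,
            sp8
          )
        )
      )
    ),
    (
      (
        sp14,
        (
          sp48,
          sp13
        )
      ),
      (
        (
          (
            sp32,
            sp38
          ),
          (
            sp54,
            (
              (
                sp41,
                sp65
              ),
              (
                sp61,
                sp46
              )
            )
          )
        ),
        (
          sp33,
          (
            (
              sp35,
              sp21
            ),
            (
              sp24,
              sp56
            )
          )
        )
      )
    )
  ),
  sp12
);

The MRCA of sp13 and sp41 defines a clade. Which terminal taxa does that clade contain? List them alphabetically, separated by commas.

Tracing sp13: it sits inside (sp48,sp13).
Tracing sp41: it sits inside (sp41,sp65).
The smallest clade enclosing both is ((sp14,(sp48,sp13)),(((sp32,sp38),(sp54,((sp41,sp65),(sp61,sp46)))),(sp33,((sp35,sp21),(sp24,sp56))))); the answer is its 15 terminal taxa in alphabetical order.

sp13, sp14, sp21, sp24, sp32, sp33, sp35, sp38, sp41, sp46, sp48, sp54, sp56, sp61, sp65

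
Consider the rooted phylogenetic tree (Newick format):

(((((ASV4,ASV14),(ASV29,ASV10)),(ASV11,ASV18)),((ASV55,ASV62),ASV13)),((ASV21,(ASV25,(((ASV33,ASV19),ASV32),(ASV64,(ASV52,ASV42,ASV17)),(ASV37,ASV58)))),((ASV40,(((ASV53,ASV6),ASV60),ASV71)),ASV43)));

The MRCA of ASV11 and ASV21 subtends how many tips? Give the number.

The MRCA of ASV11 and ASV21 is the root, so the clade is the entire tree.
That clade contains 26 terminal taxa: ASV10, ASV11, ASV13, ASV14, ASV17, ASV18, ASV19, ASV21, ASV25, ASV29, ASV32, ASV33, ASV37, ASV4, ASV40, ASV42, ASV43, ASV52, ASV53, ASV55, ASV58, ASV6, ASV60, ASV62, ASV64, ASV71.

26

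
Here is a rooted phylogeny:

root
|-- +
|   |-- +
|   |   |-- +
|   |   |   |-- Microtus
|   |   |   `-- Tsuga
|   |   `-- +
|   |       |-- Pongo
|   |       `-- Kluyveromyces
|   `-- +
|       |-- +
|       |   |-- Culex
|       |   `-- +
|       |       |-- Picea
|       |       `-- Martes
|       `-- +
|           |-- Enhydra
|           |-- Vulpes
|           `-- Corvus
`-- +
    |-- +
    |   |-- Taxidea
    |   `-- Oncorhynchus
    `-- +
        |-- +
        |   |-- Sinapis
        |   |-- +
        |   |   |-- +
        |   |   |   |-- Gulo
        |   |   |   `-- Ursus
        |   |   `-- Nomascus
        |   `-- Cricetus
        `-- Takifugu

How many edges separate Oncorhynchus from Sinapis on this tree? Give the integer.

5

The MRCA of Oncorhynchus and Sinapis is the node subtending ((Taxidea,Oncorhynchus),((Sinapis,((Gulo,Ursus),Nomascus),Cricetus),Takifugu)).
From Oncorhynchus up to that node: 2 branches. From Sinapis up to the same node: 3 branches. Total: 2 + 3 = 5.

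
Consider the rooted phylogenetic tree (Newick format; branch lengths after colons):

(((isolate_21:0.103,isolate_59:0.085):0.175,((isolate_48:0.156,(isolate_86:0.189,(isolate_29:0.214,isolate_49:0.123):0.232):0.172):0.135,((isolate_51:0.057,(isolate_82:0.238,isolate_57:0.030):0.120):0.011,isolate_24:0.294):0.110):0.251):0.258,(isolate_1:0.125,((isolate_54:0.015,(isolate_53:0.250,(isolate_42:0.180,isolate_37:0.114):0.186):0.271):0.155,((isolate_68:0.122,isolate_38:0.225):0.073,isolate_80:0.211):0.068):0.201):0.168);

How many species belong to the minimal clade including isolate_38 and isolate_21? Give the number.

The MRCA of isolate_38 and isolate_21 is the root, so the clade is the entire tree.
That clade contains 18 terminal taxa: isolate_1, isolate_21, isolate_24, isolate_29, isolate_37, isolate_38, isolate_42, isolate_48, isolate_49, isolate_51, isolate_53, isolate_54, isolate_57, isolate_59, isolate_68, isolate_80, isolate_82, isolate_86.

18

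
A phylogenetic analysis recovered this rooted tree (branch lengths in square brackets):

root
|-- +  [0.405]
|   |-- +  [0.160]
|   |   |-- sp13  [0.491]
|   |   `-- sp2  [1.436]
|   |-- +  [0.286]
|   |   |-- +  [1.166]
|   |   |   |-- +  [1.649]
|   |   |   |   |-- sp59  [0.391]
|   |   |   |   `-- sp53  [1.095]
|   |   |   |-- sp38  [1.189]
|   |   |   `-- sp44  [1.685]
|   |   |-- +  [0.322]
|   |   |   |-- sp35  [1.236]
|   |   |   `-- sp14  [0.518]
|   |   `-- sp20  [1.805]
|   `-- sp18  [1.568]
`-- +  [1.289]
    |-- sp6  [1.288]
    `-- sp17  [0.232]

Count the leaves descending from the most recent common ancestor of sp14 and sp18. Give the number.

The MRCA of sp14 and sp18 is the node subtending ((sp13,sp2),(((sp59,sp53),sp38,sp44),(sp35,sp14),sp20),sp18).
That clade contains 10 terminal taxa: sp13, sp14, sp18, sp2, sp20, sp35, sp38, sp44, sp53, sp59.

10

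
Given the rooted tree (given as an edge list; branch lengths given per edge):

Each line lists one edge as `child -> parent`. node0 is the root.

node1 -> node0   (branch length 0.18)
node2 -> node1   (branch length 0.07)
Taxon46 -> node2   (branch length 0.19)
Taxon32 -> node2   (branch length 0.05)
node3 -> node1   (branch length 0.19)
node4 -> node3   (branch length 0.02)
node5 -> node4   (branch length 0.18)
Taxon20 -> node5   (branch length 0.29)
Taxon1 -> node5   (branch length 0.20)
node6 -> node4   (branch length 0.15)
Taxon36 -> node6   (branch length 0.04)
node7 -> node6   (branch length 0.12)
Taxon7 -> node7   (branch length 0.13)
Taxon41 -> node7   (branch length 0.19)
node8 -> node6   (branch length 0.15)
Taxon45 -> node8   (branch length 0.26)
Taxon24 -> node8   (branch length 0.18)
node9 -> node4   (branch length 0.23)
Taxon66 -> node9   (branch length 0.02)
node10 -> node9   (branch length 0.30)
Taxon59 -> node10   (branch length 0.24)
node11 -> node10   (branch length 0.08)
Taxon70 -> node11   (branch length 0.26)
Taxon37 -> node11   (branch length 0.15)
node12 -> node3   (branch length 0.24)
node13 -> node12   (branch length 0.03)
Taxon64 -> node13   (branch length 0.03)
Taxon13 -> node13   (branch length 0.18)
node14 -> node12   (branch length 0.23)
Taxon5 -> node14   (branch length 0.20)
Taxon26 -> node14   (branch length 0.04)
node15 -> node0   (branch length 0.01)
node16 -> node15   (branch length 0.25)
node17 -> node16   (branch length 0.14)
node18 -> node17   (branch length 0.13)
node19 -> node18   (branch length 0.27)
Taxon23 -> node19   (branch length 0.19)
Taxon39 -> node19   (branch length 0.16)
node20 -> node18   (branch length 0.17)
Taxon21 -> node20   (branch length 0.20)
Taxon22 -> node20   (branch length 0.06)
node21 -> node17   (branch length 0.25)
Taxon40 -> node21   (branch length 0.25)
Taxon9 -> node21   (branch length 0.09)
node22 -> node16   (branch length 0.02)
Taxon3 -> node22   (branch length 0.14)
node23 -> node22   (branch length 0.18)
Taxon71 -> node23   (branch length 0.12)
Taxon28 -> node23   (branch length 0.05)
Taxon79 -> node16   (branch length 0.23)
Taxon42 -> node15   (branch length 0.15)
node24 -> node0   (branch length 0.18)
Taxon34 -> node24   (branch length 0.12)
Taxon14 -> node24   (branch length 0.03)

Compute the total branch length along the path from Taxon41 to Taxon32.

The path runs Taxon41 → … → MRCA → … → Taxon32; the MRCA is the node subtending ((Taxon46,Taxon32),(((Taxon20,Taxon1),(Taxon36,(Taxon7,Taxon41),(Taxon45,Taxon24)),(Taxon66,(Taxon59,(Taxon70,Taxon37)))),((Taxon64,Taxon13),(Taxon5,Taxon26)))).
Branch lengths along that path: 0.19 + 0.12 + 0.15 + 0.02 + 0.19 + 0.07 + 0.05 = 0.79.

0.79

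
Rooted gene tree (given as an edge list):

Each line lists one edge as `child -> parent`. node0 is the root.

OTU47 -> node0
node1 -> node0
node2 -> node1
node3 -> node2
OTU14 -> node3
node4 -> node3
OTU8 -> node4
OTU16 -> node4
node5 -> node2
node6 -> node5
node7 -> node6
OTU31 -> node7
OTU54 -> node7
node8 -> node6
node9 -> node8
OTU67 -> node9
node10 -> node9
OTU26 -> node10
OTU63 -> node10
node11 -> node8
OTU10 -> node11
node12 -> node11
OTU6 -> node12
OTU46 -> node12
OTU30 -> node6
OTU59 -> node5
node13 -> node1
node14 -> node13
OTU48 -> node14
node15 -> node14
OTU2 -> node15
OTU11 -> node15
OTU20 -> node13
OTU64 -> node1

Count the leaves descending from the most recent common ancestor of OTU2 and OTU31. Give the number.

18

The MRCA of OTU2 and OTU31 is the node subtending (((OTU14,(OTU8,OTU16)),(((OTU31,OTU54),((OTU67,(OTU26,OTU63)),(OTU10,(OTU6,OTU46))),OTU30),OTU59)),((OTU48,(OTU2,OTU11)),OTU20),OTU64).
That clade contains 18 terminal taxa: OTU10, OTU11, OTU14, OTU16, OTU2, OTU20, OTU26, OTU30, OTU31, OTU46, OTU48, OTU54, OTU59, OTU6, OTU63, OTU64, OTU67, OTU8.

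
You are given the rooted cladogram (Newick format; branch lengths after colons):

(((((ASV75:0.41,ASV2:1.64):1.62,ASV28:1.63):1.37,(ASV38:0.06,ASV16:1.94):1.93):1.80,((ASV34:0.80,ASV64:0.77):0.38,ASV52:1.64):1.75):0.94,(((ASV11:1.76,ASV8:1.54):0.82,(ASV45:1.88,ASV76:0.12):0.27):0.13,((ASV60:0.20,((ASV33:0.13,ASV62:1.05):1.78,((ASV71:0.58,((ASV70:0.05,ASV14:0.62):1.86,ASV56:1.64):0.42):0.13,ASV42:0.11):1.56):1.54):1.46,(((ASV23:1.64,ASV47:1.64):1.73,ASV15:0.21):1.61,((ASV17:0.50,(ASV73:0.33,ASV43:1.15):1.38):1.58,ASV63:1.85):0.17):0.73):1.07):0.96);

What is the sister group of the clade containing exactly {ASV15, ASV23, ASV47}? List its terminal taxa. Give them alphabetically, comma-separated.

ASV17, ASV43, ASV63, ASV73

The clade containing exactly {ASV15, ASV23, ASV47} attaches to the tree at the node subtending (((ASV23,ASV47),ASV15),((ASV17,(ASV73,ASV43)),ASV63)).
The other lineage descending from that same node — the sister group — is ((ASV17,(ASV73,ASV43)),ASV63); its 4 tips in alphabetical order are the answer.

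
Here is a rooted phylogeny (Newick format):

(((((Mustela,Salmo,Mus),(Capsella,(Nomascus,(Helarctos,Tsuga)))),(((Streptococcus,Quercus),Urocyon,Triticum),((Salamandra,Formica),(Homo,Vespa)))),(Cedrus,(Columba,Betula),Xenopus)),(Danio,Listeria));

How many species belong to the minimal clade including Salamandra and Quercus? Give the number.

8

The MRCA of Salamandra and Quercus is the node subtending (((Streptococcus,Quercus),Urocyon,Triticum),((Salamandra,Formica),(Homo,Vespa))).
That clade contains 8 terminal taxa: Formica, Homo, Quercus, Salamandra, Streptococcus, Triticum, Urocyon, Vespa.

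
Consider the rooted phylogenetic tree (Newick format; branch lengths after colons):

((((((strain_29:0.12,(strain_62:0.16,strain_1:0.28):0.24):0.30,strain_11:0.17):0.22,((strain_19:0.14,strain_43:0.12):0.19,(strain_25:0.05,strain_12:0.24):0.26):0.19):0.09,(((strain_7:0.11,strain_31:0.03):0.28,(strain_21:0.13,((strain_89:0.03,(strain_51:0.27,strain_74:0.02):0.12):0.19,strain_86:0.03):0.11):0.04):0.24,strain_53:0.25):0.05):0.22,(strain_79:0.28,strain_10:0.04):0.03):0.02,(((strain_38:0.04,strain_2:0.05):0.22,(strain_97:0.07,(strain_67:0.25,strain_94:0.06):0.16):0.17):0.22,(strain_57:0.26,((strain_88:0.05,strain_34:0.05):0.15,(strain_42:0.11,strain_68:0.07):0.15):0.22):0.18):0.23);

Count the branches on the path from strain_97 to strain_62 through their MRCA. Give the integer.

The MRCA of strain_97 and strain_62 is the root of the tree.
From strain_97 up to that node: 4 branches. From strain_62 up to the same node: 7 branches. Total: 4 + 7 = 11.

11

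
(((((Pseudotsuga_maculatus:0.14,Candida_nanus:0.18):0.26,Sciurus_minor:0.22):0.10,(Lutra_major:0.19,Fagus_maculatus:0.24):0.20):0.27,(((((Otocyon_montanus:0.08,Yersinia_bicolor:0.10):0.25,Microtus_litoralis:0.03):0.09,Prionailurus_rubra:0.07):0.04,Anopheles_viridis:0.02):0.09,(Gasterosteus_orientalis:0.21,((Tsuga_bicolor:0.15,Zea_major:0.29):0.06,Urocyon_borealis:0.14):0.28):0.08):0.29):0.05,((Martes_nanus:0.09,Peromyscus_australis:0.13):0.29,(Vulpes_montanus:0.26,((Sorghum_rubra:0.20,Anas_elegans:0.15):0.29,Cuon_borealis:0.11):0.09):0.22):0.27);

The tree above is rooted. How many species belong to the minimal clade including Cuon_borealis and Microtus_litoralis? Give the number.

20

The MRCA of Cuon_borealis and Microtus_litoralis is the root, so the clade is the entire tree.
That clade contains 20 terminal taxa: Anas_elegans, Anopheles_viridis, Candida_nanus, Cuon_borealis, Fagus_maculatus, Gasterosteus_orientalis, Lutra_major, Martes_nanus, Microtus_litoralis, Otocyon_montanus, Peromyscus_australis, Prionailurus_rubra, Pseudotsuga_maculatus, Sciurus_minor, Sorghum_rubra, Tsuga_bicolor, Urocyon_borealis, Vulpes_montanus, Yersinia_bicolor, Zea_major.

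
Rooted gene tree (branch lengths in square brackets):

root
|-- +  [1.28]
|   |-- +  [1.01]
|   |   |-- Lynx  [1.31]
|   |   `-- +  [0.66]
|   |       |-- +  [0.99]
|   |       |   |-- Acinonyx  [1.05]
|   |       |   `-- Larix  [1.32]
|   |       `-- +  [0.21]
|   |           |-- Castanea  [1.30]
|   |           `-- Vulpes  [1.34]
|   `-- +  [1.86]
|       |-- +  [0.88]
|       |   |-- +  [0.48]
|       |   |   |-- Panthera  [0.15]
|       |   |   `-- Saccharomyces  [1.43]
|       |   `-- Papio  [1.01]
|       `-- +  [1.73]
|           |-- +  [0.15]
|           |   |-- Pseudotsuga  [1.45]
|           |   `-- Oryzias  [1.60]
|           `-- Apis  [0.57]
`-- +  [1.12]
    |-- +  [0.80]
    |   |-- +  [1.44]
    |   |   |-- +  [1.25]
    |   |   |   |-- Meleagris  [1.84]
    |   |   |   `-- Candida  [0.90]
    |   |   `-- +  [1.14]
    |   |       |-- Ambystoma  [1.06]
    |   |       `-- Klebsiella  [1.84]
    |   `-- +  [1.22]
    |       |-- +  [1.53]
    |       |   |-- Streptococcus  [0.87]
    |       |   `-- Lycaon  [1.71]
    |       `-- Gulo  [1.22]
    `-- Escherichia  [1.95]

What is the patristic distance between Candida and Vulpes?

The path runs Candida → … → MRCA → … → Vulpes; the MRCA is the root of the tree.
Branch lengths along that path: 0.90 + 1.25 + 1.44 + 0.80 + 1.12 + 1.28 + 1.01 + 0.66 + 0.21 + 1.34 = 10.01.

10.01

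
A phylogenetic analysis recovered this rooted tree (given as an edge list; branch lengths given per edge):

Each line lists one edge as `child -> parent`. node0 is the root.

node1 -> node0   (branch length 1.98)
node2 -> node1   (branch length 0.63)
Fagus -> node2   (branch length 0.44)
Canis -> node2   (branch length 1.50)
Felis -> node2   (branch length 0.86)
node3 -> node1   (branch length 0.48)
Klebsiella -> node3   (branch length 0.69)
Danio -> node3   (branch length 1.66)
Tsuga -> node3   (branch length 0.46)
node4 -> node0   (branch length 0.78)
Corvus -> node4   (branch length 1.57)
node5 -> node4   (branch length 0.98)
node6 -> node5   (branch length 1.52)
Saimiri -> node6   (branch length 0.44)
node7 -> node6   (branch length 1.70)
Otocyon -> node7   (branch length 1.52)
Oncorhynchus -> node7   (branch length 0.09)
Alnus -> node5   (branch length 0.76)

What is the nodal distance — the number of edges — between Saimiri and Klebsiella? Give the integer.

7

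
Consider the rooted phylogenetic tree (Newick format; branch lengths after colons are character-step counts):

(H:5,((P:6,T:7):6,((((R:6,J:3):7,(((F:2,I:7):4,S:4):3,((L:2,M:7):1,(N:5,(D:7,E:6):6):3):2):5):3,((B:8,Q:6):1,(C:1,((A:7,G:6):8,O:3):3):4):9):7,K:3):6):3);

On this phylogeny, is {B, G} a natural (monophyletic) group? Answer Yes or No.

No

The MRCA of the listed taxa subtends ((B,Q),(C,((A,G),O))).
That clade also contains A, C, O, Q, which are not in the proposed group, so the group is not monophyletic.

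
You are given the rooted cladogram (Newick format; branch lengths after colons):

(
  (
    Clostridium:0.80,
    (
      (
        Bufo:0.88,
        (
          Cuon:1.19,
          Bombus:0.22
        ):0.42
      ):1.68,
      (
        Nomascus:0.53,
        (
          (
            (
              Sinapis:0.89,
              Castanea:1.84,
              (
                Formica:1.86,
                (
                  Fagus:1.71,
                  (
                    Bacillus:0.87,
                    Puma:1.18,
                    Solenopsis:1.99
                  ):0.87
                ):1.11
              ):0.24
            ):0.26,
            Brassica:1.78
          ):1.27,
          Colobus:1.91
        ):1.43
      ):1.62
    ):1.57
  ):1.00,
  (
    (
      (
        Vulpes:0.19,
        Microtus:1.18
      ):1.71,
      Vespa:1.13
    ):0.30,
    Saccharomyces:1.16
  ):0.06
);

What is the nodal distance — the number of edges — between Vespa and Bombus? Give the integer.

The MRCA of Vespa and Bombus is the root of the tree.
From Vespa up to that node: 3 branches. From Bombus up to the same node: 5 branches. Total: 3 + 5 = 8.

8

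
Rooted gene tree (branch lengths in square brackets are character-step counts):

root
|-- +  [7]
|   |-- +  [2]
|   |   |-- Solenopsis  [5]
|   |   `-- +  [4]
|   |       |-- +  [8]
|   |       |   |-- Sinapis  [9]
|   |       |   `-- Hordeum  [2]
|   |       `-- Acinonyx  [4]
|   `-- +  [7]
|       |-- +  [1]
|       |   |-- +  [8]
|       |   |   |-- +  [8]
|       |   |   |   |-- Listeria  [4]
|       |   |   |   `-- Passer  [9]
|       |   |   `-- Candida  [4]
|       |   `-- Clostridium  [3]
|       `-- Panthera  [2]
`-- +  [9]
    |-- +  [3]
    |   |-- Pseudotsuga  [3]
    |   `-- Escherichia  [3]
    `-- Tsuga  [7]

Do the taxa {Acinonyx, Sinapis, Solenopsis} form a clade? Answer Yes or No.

The MRCA of the listed taxa subtends (Solenopsis,((Sinapis,Hordeum),Acinonyx)).
That clade also contains Hordeum, which is not in the proposed group, so the group is not monophyletic.

No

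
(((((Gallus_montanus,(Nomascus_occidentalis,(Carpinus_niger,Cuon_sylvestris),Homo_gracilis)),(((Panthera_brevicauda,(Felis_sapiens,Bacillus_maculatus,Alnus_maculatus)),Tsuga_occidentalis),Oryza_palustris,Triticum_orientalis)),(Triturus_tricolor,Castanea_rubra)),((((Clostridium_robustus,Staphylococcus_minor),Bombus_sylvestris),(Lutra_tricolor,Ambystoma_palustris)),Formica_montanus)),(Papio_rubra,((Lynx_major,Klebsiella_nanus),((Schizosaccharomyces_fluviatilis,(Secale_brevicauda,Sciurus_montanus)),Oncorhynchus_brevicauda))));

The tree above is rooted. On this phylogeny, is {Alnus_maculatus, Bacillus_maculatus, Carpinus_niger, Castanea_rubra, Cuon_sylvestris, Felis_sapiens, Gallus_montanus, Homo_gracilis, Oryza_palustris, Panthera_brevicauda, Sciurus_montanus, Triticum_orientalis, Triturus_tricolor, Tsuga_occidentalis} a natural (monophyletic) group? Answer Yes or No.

The MRCA of the listed taxa is the root, so the smallest clade containing them is the whole tree.
That clade also contains Ambystoma_palustris, Bombus_sylvestris, Clostridium_robustus, Formica_montanus, Klebsiella_nanus, Lutra_tricolor, Lynx_major, Nomascus_occidentalis, Oncorhynchus_brevicauda, Papio_rubra, Schizosaccharomyces_fluviatilis, Secale_brevicauda, Staphylococcus_minor, which are not in the proposed group, so the group is not monophyletic.

No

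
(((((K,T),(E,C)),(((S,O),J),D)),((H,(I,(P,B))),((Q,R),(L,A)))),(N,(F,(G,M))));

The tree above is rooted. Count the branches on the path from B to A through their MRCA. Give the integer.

7

The MRCA of B and A is the node subtending ((H,(I,(P,B))),((Q,R),(L,A))).
From B up to that node: 4 branches. From A up to the same node: 3 branches. Total: 4 + 3 = 7.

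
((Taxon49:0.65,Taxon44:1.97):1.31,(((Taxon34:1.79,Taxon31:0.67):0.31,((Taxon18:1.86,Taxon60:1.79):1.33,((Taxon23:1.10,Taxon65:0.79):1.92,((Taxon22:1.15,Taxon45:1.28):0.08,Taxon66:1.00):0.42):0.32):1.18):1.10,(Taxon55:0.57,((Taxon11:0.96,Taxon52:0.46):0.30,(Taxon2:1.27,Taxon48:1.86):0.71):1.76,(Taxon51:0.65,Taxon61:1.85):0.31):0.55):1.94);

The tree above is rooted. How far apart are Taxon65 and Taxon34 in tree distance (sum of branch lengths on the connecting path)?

The path runs Taxon65 → … → MRCA → … → Taxon34; the MRCA is the node subtending ((Taxon34,Taxon31),((Taxon18,Taxon60),((Taxon23,Taxon65),((Taxon22,Taxon45),Taxon66)))).
Branch lengths along that path: 0.79 + 1.92 + 0.32 + 1.18 + 0.31 + 1.79 = 6.31.

6.31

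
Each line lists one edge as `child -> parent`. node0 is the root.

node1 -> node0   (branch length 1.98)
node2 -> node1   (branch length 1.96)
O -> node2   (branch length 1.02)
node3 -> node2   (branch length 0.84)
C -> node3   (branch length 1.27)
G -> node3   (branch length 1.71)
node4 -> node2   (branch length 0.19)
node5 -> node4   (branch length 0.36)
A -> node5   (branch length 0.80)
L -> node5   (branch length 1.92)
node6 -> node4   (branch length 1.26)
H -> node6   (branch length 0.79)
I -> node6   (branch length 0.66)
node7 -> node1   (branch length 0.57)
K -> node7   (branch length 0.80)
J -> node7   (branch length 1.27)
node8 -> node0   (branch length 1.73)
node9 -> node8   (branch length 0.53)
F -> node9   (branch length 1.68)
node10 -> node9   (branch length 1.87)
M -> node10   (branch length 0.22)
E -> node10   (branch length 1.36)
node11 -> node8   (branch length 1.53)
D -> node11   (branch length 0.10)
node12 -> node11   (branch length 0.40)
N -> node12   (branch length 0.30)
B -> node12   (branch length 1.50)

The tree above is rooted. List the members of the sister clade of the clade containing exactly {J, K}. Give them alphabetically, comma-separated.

The clade containing exactly {J, K} attaches to the tree at the node subtending ((O,(C,G),((A,L),(H,I))),(K,J)).
The other lineage descending from that same node — the sister group — is (O,(C,G),((A,L),(H,I))); its 7 tips in alphabetical order are the answer.

A, C, G, H, I, L, O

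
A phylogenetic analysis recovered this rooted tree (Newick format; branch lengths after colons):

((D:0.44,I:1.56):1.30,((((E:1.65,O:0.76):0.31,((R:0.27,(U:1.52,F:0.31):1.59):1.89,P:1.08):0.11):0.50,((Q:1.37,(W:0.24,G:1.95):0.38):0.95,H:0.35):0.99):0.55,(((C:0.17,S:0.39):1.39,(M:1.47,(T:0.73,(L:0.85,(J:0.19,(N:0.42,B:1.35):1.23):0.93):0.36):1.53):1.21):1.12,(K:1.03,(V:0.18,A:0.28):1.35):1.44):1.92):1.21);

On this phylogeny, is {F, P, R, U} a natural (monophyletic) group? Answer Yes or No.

The most recent common ancestor of these taxa subtends ((R,(U,F)),P).
That clade has exactly 4 tips — every listed taxon and nothing else — so the group is monophyletic.

Yes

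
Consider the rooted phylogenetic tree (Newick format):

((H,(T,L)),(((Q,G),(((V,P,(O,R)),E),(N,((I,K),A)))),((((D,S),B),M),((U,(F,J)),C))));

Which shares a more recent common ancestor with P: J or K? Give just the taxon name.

The MRCA of P and K subtends (((V,P,(O,R)),E),(N,((I,K),A))) (9 taxa).
The MRCA of P and J subtends (((Q,G),(((V,P,(O,R)),E),(N,((I,K),A)))),((((D,S),B),M),((U,(F,J)),C))) (19 taxa).
The first is nested inside the second, so P shares a more recent common ancestor with K.

K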